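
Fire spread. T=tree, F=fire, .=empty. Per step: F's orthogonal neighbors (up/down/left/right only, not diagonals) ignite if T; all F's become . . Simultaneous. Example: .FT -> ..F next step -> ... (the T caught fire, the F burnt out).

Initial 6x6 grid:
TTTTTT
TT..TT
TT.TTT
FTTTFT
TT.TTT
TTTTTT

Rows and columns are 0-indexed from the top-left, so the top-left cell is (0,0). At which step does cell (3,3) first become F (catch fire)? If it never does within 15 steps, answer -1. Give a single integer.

Step 1: cell (3,3)='F' (+7 fires, +2 burnt)
  -> target ignites at step 1
Step 2: cell (3,3)='.' (+11 fires, +7 burnt)
Step 3: cell (3,3)='.' (+7 fires, +11 burnt)
Step 4: cell (3,3)='.' (+4 fires, +7 burnt)
Step 5: cell (3,3)='.' (+1 fires, +4 burnt)
Step 6: cell (3,3)='.' (+0 fires, +1 burnt)
  fire out at step 6

1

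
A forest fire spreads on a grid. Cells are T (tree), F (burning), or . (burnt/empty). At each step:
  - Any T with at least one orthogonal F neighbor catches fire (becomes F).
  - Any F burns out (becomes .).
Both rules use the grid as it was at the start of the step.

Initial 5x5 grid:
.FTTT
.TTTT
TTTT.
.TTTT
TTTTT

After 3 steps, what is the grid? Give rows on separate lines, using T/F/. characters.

Step 1: 2 trees catch fire, 1 burn out
  ..FTT
  .FTTT
  TTTT.
  .TTTT
  TTTTT
Step 2: 3 trees catch fire, 2 burn out
  ...FT
  ..FTT
  TFTT.
  .TTTT
  TTTTT
Step 3: 5 trees catch fire, 3 burn out
  ....F
  ...FT
  F.FT.
  .FTTT
  TTTTT

....F
...FT
F.FT.
.FTTT
TTTTT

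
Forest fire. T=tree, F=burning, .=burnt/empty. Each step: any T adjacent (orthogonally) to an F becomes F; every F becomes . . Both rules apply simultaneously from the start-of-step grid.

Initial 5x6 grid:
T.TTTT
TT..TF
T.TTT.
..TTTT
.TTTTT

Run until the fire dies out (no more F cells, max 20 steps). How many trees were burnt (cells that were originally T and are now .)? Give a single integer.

Answer: 17

Derivation:
Step 1: +2 fires, +1 burnt (F count now 2)
Step 2: +2 fires, +2 burnt (F count now 2)
Step 3: +3 fires, +2 burnt (F count now 3)
Step 4: +5 fires, +3 burnt (F count now 5)
Step 5: +3 fires, +5 burnt (F count now 3)
Step 6: +1 fires, +3 burnt (F count now 1)
Step 7: +1 fires, +1 burnt (F count now 1)
Step 8: +0 fires, +1 burnt (F count now 0)
Fire out after step 8
Initially T: 21, now '.': 26
Total burnt (originally-T cells now '.'): 17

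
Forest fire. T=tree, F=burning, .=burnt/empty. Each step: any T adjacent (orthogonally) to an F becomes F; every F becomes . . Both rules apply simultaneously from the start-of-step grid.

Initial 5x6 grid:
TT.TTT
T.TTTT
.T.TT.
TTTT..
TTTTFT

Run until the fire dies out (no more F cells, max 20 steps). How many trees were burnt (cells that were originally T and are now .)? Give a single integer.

Answer: 19

Derivation:
Step 1: +2 fires, +1 burnt (F count now 2)
Step 2: +2 fires, +2 burnt (F count now 2)
Step 3: +3 fires, +2 burnt (F count now 3)
Step 4: +4 fires, +3 burnt (F count now 4)
Step 5: +5 fires, +4 burnt (F count now 5)
Step 6: +2 fires, +5 burnt (F count now 2)
Step 7: +1 fires, +2 burnt (F count now 1)
Step 8: +0 fires, +1 burnt (F count now 0)
Fire out after step 8
Initially T: 22, now '.': 27
Total burnt (originally-T cells now '.'): 19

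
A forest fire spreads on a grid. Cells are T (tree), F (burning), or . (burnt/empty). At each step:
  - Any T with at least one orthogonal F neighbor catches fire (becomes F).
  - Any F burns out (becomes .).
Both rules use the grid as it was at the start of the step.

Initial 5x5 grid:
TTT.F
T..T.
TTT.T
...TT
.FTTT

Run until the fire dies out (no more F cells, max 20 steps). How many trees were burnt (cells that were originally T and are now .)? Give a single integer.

Step 1: +1 fires, +2 burnt (F count now 1)
Step 2: +1 fires, +1 burnt (F count now 1)
Step 3: +2 fires, +1 burnt (F count now 2)
Step 4: +1 fires, +2 burnt (F count now 1)
Step 5: +1 fires, +1 burnt (F count now 1)
Step 6: +0 fires, +1 burnt (F count now 0)
Fire out after step 6
Initially T: 14, now '.': 17
Total burnt (originally-T cells now '.'): 6

Answer: 6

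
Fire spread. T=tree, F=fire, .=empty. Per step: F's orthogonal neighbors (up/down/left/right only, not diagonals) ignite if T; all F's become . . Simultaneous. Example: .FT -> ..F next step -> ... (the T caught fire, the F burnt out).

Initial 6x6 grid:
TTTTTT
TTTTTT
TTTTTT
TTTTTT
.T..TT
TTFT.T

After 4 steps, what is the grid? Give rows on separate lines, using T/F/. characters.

Step 1: 2 trees catch fire, 1 burn out
  TTTTTT
  TTTTTT
  TTTTTT
  TTTTTT
  .T..TT
  TF.F.T
Step 2: 2 trees catch fire, 2 burn out
  TTTTTT
  TTTTTT
  TTTTTT
  TTTTTT
  .F..TT
  F....T
Step 3: 1 trees catch fire, 2 burn out
  TTTTTT
  TTTTTT
  TTTTTT
  TFTTTT
  ....TT
  .....T
Step 4: 3 trees catch fire, 1 burn out
  TTTTTT
  TTTTTT
  TFTTTT
  F.FTTT
  ....TT
  .....T

TTTTTT
TTTTTT
TFTTTT
F.FTTT
....TT
.....T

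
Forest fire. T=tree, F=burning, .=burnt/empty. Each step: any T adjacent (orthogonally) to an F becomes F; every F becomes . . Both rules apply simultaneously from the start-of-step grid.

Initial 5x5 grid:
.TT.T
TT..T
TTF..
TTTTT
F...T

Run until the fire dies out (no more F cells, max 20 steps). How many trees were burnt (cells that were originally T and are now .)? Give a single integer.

Answer: 12

Derivation:
Step 1: +3 fires, +2 burnt (F count now 3)
Step 2: +4 fires, +3 burnt (F count now 4)
Step 3: +3 fires, +4 burnt (F count now 3)
Step 4: +2 fires, +3 burnt (F count now 2)
Step 5: +0 fires, +2 burnt (F count now 0)
Fire out after step 5
Initially T: 14, now '.': 23
Total burnt (originally-T cells now '.'): 12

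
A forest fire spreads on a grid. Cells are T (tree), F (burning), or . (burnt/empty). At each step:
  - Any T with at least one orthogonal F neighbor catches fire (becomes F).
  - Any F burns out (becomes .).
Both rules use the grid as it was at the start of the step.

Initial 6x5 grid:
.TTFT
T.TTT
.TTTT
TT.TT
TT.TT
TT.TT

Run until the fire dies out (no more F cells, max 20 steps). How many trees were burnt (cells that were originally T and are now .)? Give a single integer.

Answer: 22

Derivation:
Step 1: +3 fires, +1 burnt (F count now 3)
Step 2: +4 fires, +3 burnt (F count now 4)
Step 3: +3 fires, +4 burnt (F count now 3)
Step 4: +3 fires, +3 burnt (F count now 3)
Step 5: +3 fires, +3 burnt (F count now 3)
Step 6: +3 fires, +3 burnt (F count now 3)
Step 7: +2 fires, +3 burnt (F count now 2)
Step 8: +1 fires, +2 burnt (F count now 1)
Step 9: +0 fires, +1 burnt (F count now 0)
Fire out after step 9
Initially T: 23, now '.': 29
Total burnt (originally-T cells now '.'): 22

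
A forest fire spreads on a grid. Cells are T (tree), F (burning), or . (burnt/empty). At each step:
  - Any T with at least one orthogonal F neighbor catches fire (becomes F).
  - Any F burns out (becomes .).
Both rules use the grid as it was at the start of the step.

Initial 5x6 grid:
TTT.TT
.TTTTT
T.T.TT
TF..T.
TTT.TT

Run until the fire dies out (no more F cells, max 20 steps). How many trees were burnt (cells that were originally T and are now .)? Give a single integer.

Step 1: +2 fires, +1 burnt (F count now 2)
Step 2: +3 fires, +2 burnt (F count now 3)
Step 3: +0 fires, +3 burnt (F count now 0)
Fire out after step 3
Initially T: 21, now '.': 14
Total burnt (originally-T cells now '.'): 5

Answer: 5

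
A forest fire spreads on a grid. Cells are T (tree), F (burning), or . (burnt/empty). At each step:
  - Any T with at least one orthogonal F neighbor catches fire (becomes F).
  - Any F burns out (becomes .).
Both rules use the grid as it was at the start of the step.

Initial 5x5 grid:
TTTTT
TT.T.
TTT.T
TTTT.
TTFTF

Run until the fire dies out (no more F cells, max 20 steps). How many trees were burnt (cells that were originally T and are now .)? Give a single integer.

Step 1: +3 fires, +2 burnt (F count now 3)
Step 2: +4 fires, +3 burnt (F count now 4)
Step 3: +2 fires, +4 burnt (F count now 2)
Step 4: +2 fires, +2 burnt (F count now 2)
Step 5: +2 fires, +2 burnt (F count now 2)
Step 6: +2 fires, +2 burnt (F count now 2)
Step 7: +1 fires, +2 burnt (F count now 1)
Step 8: +2 fires, +1 burnt (F count now 2)
Step 9: +0 fires, +2 burnt (F count now 0)
Fire out after step 9
Initially T: 19, now '.': 24
Total burnt (originally-T cells now '.'): 18

Answer: 18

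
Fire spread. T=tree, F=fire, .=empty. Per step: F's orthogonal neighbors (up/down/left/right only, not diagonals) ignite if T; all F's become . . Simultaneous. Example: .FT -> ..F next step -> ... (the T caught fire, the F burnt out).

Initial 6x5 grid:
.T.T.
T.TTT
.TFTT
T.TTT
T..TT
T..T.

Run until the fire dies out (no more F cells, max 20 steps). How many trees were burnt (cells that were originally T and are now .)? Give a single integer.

Answer: 13

Derivation:
Step 1: +4 fires, +1 burnt (F count now 4)
Step 2: +3 fires, +4 burnt (F count now 3)
Step 3: +4 fires, +3 burnt (F count now 4)
Step 4: +2 fires, +4 burnt (F count now 2)
Step 5: +0 fires, +2 burnt (F count now 0)
Fire out after step 5
Initially T: 18, now '.': 25
Total burnt (originally-T cells now '.'): 13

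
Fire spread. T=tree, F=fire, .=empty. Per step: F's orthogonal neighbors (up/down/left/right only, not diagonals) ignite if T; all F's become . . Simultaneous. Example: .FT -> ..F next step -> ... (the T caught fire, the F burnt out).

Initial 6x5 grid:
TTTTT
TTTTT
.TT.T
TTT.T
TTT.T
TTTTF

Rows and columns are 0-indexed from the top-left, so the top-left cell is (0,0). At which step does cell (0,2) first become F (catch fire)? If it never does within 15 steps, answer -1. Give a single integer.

Step 1: cell (0,2)='T' (+2 fires, +1 burnt)
Step 2: cell (0,2)='T' (+2 fires, +2 burnt)
Step 3: cell (0,2)='T' (+3 fires, +2 burnt)
Step 4: cell (0,2)='T' (+4 fires, +3 burnt)
Step 5: cell (0,2)='T' (+5 fires, +4 burnt)
Step 6: cell (0,2)='T' (+4 fires, +5 burnt)
Step 7: cell (0,2)='F' (+2 fires, +4 burnt)
  -> target ignites at step 7
Step 8: cell (0,2)='.' (+2 fires, +2 burnt)
Step 9: cell (0,2)='.' (+1 fires, +2 burnt)
Step 10: cell (0,2)='.' (+0 fires, +1 burnt)
  fire out at step 10

7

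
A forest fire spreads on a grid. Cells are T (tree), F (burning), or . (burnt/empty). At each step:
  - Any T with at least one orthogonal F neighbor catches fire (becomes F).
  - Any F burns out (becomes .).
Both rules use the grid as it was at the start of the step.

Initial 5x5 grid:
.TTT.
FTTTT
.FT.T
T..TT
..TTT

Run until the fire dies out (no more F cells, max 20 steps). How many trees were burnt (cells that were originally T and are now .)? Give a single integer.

Step 1: +2 fires, +2 burnt (F count now 2)
Step 2: +2 fires, +2 burnt (F count now 2)
Step 3: +2 fires, +2 burnt (F count now 2)
Step 4: +2 fires, +2 burnt (F count now 2)
Step 5: +1 fires, +2 burnt (F count now 1)
Step 6: +1 fires, +1 burnt (F count now 1)
Step 7: +2 fires, +1 burnt (F count now 2)
Step 8: +1 fires, +2 burnt (F count now 1)
Step 9: +1 fires, +1 burnt (F count now 1)
Step 10: +0 fires, +1 burnt (F count now 0)
Fire out after step 10
Initially T: 15, now '.': 24
Total burnt (originally-T cells now '.'): 14

Answer: 14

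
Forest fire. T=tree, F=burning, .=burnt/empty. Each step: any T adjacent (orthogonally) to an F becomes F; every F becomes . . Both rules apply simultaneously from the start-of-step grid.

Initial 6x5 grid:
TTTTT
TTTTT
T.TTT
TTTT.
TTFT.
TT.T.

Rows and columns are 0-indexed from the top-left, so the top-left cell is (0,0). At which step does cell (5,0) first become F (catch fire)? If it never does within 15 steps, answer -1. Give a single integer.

Step 1: cell (5,0)='T' (+3 fires, +1 burnt)
Step 2: cell (5,0)='T' (+6 fires, +3 burnt)
Step 3: cell (5,0)='F' (+4 fires, +6 burnt)
  -> target ignites at step 3
Step 4: cell (5,0)='.' (+5 fires, +4 burnt)
Step 5: cell (5,0)='.' (+4 fires, +5 burnt)
Step 6: cell (5,0)='.' (+2 fires, +4 burnt)
Step 7: cell (5,0)='.' (+0 fires, +2 burnt)
  fire out at step 7

3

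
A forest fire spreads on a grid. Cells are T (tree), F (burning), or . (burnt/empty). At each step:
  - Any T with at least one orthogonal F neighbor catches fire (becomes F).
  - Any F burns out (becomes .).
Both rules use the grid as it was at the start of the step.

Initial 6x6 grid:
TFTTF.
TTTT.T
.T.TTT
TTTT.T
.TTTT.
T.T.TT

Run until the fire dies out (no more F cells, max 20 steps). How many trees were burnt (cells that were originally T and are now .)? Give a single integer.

Step 1: +4 fires, +2 burnt (F count now 4)
Step 2: +4 fires, +4 burnt (F count now 4)
Step 3: +2 fires, +4 burnt (F count now 2)
Step 4: +5 fires, +2 burnt (F count now 5)
Step 5: +3 fires, +5 burnt (F count now 3)
Step 6: +4 fires, +3 burnt (F count now 4)
Step 7: +1 fires, +4 burnt (F count now 1)
Step 8: +1 fires, +1 burnt (F count now 1)
Step 9: +0 fires, +1 burnt (F count now 0)
Fire out after step 9
Initially T: 25, now '.': 35
Total burnt (originally-T cells now '.'): 24

Answer: 24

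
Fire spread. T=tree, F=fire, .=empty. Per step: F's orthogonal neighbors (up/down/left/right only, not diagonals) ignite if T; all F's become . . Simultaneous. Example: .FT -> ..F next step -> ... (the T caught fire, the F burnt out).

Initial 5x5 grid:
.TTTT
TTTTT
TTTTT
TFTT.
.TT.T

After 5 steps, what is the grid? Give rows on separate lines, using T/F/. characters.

Step 1: 4 trees catch fire, 1 burn out
  .TTTT
  TTTTT
  TFTTT
  F.FT.
  .FT.T
Step 2: 5 trees catch fire, 4 burn out
  .TTTT
  TFTTT
  F.FTT
  ...F.
  ..F.T
Step 3: 4 trees catch fire, 5 burn out
  .FTTT
  F.FTT
  ...FT
  .....
  ....T
Step 4: 3 trees catch fire, 4 burn out
  ..FTT
  ...FT
  ....F
  .....
  ....T
Step 5: 2 trees catch fire, 3 burn out
  ...FT
  ....F
  .....
  .....
  ....T

...FT
....F
.....
.....
....T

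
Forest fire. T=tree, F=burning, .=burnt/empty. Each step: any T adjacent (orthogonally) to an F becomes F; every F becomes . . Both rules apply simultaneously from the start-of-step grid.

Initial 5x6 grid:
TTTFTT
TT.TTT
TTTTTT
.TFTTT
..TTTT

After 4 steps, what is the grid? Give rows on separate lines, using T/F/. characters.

Step 1: 7 trees catch fire, 2 burn out
  TTF.FT
  TT.FTT
  TTFTTT
  .F.FTT
  ..FTTT
Step 2: 7 trees catch fire, 7 burn out
  TF...F
  TT..FT
  TF.FTT
  ....FT
  ...FTT
Step 3: 7 trees catch fire, 7 burn out
  F.....
  TF...F
  F...FT
  .....F
  ....FT
Step 4: 3 trees catch fire, 7 burn out
  ......
  F.....
  .....F
  ......
  .....F

......
F.....
.....F
......
.....F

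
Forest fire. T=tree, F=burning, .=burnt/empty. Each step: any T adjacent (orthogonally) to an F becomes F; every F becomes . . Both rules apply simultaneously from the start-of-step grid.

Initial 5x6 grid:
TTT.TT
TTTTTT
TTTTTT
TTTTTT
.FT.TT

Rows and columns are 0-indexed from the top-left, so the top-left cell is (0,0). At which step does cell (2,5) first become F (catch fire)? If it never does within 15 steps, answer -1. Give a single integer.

Step 1: cell (2,5)='T' (+2 fires, +1 burnt)
Step 2: cell (2,5)='T' (+3 fires, +2 burnt)
Step 3: cell (2,5)='T' (+4 fires, +3 burnt)
Step 4: cell (2,5)='T' (+5 fires, +4 burnt)
Step 5: cell (2,5)='T' (+6 fires, +5 burnt)
Step 6: cell (2,5)='F' (+3 fires, +6 burnt)
  -> target ignites at step 6
Step 7: cell (2,5)='.' (+2 fires, +3 burnt)
Step 8: cell (2,5)='.' (+1 fires, +2 burnt)
Step 9: cell (2,5)='.' (+0 fires, +1 burnt)
  fire out at step 9

6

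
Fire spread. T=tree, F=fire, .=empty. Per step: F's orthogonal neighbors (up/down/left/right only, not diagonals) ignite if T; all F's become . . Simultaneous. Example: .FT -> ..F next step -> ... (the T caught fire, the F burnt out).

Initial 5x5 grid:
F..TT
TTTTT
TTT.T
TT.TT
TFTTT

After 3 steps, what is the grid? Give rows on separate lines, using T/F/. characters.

Step 1: 4 trees catch fire, 2 burn out
  ...TT
  FTTTT
  TTT.T
  TF.TT
  F.FTT
Step 2: 5 trees catch fire, 4 burn out
  ...TT
  .FTTT
  FFT.T
  F..TT
  ...FT
Step 3: 4 trees catch fire, 5 burn out
  ...TT
  ..FTT
  ..F.T
  ...FT
  ....F

...TT
..FTT
..F.T
...FT
....F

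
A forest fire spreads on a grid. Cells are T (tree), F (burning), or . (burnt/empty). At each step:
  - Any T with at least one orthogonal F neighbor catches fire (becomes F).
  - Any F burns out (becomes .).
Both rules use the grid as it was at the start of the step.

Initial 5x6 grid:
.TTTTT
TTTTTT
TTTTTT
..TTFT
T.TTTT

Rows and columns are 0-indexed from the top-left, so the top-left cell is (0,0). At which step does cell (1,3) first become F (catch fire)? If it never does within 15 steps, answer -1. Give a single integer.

Step 1: cell (1,3)='T' (+4 fires, +1 burnt)
Step 2: cell (1,3)='T' (+6 fires, +4 burnt)
Step 3: cell (1,3)='F' (+5 fires, +6 burnt)
  -> target ignites at step 3
Step 4: cell (1,3)='.' (+4 fires, +5 burnt)
Step 5: cell (1,3)='.' (+3 fires, +4 burnt)
Step 6: cell (1,3)='.' (+2 fires, +3 burnt)
Step 7: cell (1,3)='.' (+0 fires, +2 burnt)
  fire out at step 7

3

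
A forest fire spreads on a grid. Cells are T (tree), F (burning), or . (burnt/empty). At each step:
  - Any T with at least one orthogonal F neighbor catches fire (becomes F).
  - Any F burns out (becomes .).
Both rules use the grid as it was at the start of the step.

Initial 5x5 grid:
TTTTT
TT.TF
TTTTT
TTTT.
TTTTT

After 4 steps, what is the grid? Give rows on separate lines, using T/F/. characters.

Step 1: 3 trees catch fire, 1 burn out
  TTTTF
  TT.F.
  TTTTF
  TTTT.
  TTTTT
Step 2: 2 trees catch fire, 3 burn out
  TTTF.
  TT...
  TTTF.
  TTTT.
  TTTTT
Step 3: 3 trees catch fire, 2 burn out
  TTF..
  TT...
  TTF..
  TTTF.
  TTTTT
Step 4: 4 trees catch fire, 3 burn out
  TF...
  TT...
  TF...
  TTF..
  TTTFT

TF...
TT...
TF...
TTF..
TTTFT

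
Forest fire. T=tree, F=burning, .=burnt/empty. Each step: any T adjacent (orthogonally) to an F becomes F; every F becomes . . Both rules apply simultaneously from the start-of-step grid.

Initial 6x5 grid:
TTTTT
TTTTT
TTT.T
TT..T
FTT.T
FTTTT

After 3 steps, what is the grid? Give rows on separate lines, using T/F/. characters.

Step 1: 3 trees catch fire, 2 burn out
  TTTTT
  TTTTT
  TTT.T
  FT..T
  .FT.T
  .FTTT
Step 2: 4 trees catch fire, 3 burn out
  TTTTT
  TTTTT
  FTT.T
  .F..T
  ..F.T
  ..FTT
Step 3: 3 trees catch fire, 4 burn out
  TTTTT
  FTTTT
  .FT.T
  ....T
  ....T
  ...FT

TTTTT
FTTTT
.FT.T
....T
....T
...FT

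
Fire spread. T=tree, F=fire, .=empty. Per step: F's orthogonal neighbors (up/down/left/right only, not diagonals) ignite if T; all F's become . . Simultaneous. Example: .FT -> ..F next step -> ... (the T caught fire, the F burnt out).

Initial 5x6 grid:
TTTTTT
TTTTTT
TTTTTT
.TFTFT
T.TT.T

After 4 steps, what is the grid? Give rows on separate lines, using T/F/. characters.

Step 1: 6 trees catch fire, 2 burn out
  TTTTTT
  TTTTTT
  TTFTFT
  .F.F.F
  T.FT.T
Step 2: 7 trees catch fire, 6 burn out
  TTTTTT
  TTFTFT
  TF.F.F
  ......
  T..F.F
Step 3: 6 trees catch fire, 7 burn out
  TTFTFT
  TF.F.F
  F.....
  ......
  T.....
Step 4: 4 trees catch fire, 6 burn out
  TF.F.F
  F.....
  ......
  ......
  T.....

TF.F.F
F.....
......
......
T.....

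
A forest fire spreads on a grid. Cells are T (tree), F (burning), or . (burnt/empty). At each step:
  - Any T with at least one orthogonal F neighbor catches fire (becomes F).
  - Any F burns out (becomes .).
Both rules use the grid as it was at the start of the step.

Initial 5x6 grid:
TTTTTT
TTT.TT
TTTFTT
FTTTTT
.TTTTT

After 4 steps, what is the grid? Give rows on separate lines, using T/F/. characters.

Step 1: 5 trees catch fire, 2 burn out
  TTTTTT
  TTT.TT
  FTF.FT
  .FTFTT
  .TTTTT
Step 2: 9 trees catch fire, 5 burn out
  TTTTTT
  FTF.FT
  .F...F
  ..F.FT
  .FTFTT
Step 3: 8 trees catch fire, 9 burn out
  FTFTFT
  .F...F
  ......
  .....F
  ..F.FT
Step 4: 4 trees catch fire, 8 burn out
  .F.F.F
  ......
  ......
  ......
  .....F

.F.F.F
......
......
......
.....F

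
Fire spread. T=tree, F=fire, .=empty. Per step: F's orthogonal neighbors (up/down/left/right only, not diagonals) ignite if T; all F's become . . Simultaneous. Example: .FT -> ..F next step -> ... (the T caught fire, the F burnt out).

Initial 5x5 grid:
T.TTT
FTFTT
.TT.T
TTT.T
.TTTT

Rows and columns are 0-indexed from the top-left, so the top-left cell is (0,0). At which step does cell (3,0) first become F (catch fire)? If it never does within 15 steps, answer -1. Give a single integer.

Step 1: cell (3,0)='T' (+5 fires, +2 burnt)
Step 2: cell (3,0)='T' (+4 fires, +5 burnt)
Step 3: cell (3,0)='T' (+4 fires, +4 burnt)
Step 4: cell (3,0)='F' (+4 fires, +4 burnt)
  -> target ignites at step 4
Step 5: cell (3,0)='.' (+1 fires, +4 burnt)
Step 6: cell (3,0)='.' (+0 fires, +1 burnt)
  fire out at step 6

4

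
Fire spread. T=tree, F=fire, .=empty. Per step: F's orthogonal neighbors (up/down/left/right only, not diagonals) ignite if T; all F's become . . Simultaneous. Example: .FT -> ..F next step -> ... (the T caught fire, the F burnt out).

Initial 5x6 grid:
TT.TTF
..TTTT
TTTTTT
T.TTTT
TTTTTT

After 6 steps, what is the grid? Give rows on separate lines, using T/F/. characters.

Step 1: 2 trees catch fire, 1 burn out
  TT.TF.
  ..TTTF
  TTTTTT
  T.TTTT
  TTTTTT
Step 2: 3 trees catch fire, 2 burn out
  TT.F..
  ..TTF.
  TTTTTF
  T.TTTT
  TTTTTT
Step 3: 3 trees catch fire, 3 burn out
  TT....
  ..TF..
  TTTTF.
  T.TTTF
  TTTTTT
Step 4: 4 trees catch fire, 3 burn out
  TT....
  ..F...
  TTTF..
  T.TTF.
  TTTTTF
Step 5: 3 trees catch fire, 4 burn out
  TT....
  ......
  TTF...
  T.TF..
  TTTTF.
Step 6: 3 trees catch fire, 3 burn out
  TT....
  ......
  TF....
  T.F...
  TTTF..

TT....
......
TF....
T.F...
TTTF..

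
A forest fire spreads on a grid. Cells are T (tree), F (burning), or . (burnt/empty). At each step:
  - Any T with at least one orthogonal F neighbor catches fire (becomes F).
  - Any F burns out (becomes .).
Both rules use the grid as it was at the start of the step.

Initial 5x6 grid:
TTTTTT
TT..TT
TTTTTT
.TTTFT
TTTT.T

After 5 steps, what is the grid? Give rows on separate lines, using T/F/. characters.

Step 1: 3 trees catch fire, 1 burn out
  TTTTTT
  TT..TT
  TTTTFT
  .TTF.F
  TTTT.T
Step 2: 6 trees catch fire, 3 burn out
  TTTTTT
  TT..FT
  TTTF.F
  .TF...
  TTTF.F
Step 3: 5 trees catch fire, 6 burn out
  TTTTFT
  TT...F
  TTF...
  .F....
  TTF...
Step 4: 4 trees catch fire, 5 burn out
  TTTF.F
  TT....
  TF....
  ......
  TF....
Step 5: 4 trees catch fire, 4 burn out
  TTF...
  TF....
  F.....
  ......
  F.....

TTF...
TF....
F.....
......
F.....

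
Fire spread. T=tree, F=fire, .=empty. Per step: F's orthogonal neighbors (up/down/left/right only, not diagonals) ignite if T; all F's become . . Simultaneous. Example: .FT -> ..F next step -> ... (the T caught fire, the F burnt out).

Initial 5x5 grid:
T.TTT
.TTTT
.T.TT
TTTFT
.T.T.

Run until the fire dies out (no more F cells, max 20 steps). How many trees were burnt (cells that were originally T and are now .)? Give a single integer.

Step 1: +4 fires, +1 burnt (F count now 4)
Step 2: +3 fires, +4 burnt (F count now 3)
Step 3: +6 fires, +3 burnt (F count now 6)
Step 4: +3 fires, +6 burnt (F count now 3)
Step 5: +0 fires, +3 burnt (F count now 0)
Fire out after step 5
Initially T: 17, now '.': 24
Total burnt (originally-T cells now '.'): 16

Answer: 16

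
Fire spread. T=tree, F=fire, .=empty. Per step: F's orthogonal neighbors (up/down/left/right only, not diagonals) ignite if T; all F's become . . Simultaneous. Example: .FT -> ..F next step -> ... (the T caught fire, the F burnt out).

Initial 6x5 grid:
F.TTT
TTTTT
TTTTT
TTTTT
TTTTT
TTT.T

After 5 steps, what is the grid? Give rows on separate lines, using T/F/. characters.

Step 1: 1 trees catch fire, 1 burn out
  ..TTT
  FTTTT
  TTTTT
  TTTTT
  TTTTT
  TTT.T
Step 2: 2 trees catch fire, 1 burn out
  ..TTT
  .FTTT
  FTTTT
  TTTTT
  TTTTT
  TTT.T
Step 3: 3 trees catch fire, 2 burn out
  ..TTT
  ..FTT
  .FTTT
  FTTTT
  TTTTT
  TTT.T
Step 4: 5 trees catch fire, 3 burn out
  ..FTT
  ...FT
  ..FTT
  .FTTT
  FTTTT
  TTT.T
Step 5: 6 trees catch fire, 5 burn out
  ...FT
  ....F
  ...FT
  ..FTT
  .FTTT
  FTT.T

...FT
....F
...FT
..FTT
.FTTT
FTT.T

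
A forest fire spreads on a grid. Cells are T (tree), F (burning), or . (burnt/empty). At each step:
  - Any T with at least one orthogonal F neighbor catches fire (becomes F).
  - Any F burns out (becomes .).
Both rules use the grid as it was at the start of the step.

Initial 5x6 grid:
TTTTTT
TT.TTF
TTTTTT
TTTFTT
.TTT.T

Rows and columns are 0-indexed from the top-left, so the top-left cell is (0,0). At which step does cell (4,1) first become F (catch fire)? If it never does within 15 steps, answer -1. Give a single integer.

Step 1: cell (4,1)='T' (+7 fires, +2 burnt)
Step 2: cell (4,1)='T' (+7 fires, +7 burnt)
Step 3: cell (4,1)='F' (+5 fires, +7 burnt)
  -> target ignites at step 3
Step 4: cell (4,1)='.' (+3 fires, +5 burnt)
Step 5: cell (4,1)='.' (+2 fires, +3 burnt)
Step 6: cell (4,1)='.' (+1 fires, +2 burnt)
Step 7: cell (4,1)='.' (+0 fires, +1 burnt)
  fire out at step 7

3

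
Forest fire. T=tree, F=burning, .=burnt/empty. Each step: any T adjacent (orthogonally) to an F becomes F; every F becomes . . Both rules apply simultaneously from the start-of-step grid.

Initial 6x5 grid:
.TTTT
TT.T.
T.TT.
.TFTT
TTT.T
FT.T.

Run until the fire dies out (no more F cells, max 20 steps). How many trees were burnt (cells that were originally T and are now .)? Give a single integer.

Step 1: +6 fires, +2 burnt (F count now 6)
Step 2: +3 fires, +6 burnt (F count now 3)
Step 3: +2 fires, +3 burnt (F count now 2)
Step 4: +1 fires, +2 burnt (F count now 1)
Step 5: +2 fires, +1 burnt (F count now 2)
Step 6: +1 fires, +2 burnt (F count now 1)
Step 7: +1 fires, +1 burnt (F count now 1)
Step 8: +1 fires, +1 burnt (F count now 1)
Step 9: +1 fires, +1 burnt (F count now 1)
Step 10: +0 fires, +1 burnt (F count now 0)
Fire out after step 10
Initially T: 19, now '.': 29
Total burnt (originally-T cells now '.'): 18

Answer: 18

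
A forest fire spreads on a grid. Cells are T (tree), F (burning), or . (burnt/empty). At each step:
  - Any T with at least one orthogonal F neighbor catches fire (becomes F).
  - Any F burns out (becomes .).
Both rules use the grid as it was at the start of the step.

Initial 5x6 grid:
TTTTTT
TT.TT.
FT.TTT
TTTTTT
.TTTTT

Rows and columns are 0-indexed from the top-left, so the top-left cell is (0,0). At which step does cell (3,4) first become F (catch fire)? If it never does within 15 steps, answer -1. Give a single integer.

Step 1: cell (3,4)='T' (+3 fires, +1 burnt)
Step 2: cell (3,4)='T' (+3 fires, +3 burnt)
Step 3: cell (3,4)='T' (+3 fires, +3 burnt)
Step 4: cell (3,4)='T' (+3 fires, +3 burnt)
Step 5: cell (3,4)='F' (+4 fires, +3 burnt)
  -> target ignites at step 5
Step 6: cell (3,4)='.' (+5 fires, +4 burnt)
Step 7: cell (3,4)='.' (+4 fires, +5 burnt)
Step 8: cell (3,4)='.' (+0 fires, +4 burnt)
  fire out at step 8

5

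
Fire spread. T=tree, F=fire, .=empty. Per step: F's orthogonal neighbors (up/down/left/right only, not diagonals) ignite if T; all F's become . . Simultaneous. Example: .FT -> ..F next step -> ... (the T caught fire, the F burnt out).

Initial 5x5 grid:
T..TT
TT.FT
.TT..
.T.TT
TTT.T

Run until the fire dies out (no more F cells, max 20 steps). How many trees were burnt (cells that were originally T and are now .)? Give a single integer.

Answer: 3

Derivation:
Step 1: +2 fires, +1 burnt (F count now 2)
Step 2: +1 fires, +2 burnt (F count now 1)
Step 3: +0 fires, +1 burnt (F count now 0)
Fire out after step 3
Initially T: 15, now '.': 13
Total burnt (originally-T cells now '.'): 3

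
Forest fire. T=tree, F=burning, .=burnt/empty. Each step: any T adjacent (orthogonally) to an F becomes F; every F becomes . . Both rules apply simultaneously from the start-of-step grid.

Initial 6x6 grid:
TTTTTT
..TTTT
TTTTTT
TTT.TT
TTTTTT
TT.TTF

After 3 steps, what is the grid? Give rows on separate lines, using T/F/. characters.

Step 1: 2 trees catch fire, 1 burn out
  TTTTTT
  ..TTTT
  TTTTTT
  TTT.TT
  TTTTTF
  TT.TF.
Step 2: 3 trees catch fire, 2 burn out
  TTTTTT
  ..TTTT
  TTTTTT
  TTT.TF
  TTTTF.
  TT.F..
Step 3: 3 trees catch fire, 3 burn out
  TTTTTT
  ..TTTT
  TTTTTF
  TTT.F.
  TTTF..
  TT....

TTTTTT
..TTTT
TTTTTF
TTT.F.
TTTF..
TT....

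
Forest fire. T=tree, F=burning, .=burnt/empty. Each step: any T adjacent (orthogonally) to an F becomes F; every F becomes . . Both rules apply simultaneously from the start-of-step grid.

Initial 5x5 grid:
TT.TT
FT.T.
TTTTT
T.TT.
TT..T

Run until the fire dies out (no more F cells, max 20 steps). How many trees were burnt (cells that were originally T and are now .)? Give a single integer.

Step 1: +3 fires, +1 burnt (F count now 3)
Step 2: +3 fires, +3 burnt (F count now 3)
Step 3: +2 fires, +3 burnt (F count now 2)
Step 4: +3 fires, +2 burnt (F count now 3)
Step 5: +3 fires, +3 burnt (F count now 3)
Step 6: +1 fires, +3 burnt (F count now 1)
Step 7: +1 fires, +1 burnt (F count now 1)
Step 8: +0 fires, +1 burnt (F count now 0)
Fire out after step 8
Initially T: 17, now '.': 24
Total burnt (originally-T cells now '.'): 16

Answer: 16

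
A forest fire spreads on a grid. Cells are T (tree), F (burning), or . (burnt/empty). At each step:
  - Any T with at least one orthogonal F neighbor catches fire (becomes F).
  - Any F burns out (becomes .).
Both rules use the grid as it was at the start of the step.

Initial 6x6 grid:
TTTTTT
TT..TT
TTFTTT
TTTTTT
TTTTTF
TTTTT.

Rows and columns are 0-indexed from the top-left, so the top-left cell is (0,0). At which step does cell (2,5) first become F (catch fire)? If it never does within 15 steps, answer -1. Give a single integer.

Step 1: cell (2,5)='T' (+5 fires, +2 burnt)
Step 2: cell (2,5)='F' (+10 fires, +5 burnt)
  -> target ignites at step 2
Step 3: cell (2,5)='.' (+8 fires, +10 burnt)
Step 4: cell (2,5)='.' (+6 fires, +8 burnt)
Step 5: cell (2,5)='.' (+2 fires, +6 burnt)
Step 6: cell (2,5)='.' (+0 fires, +2 burnt)
  fire out at step 6

2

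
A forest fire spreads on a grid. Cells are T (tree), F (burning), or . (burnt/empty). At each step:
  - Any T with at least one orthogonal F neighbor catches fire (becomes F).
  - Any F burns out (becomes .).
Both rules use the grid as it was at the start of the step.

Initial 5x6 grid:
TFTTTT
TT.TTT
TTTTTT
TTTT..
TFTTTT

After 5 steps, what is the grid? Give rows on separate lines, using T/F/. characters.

Step 1: 6 trees catch fire, 2 burn out
  F.FTTT
  TF.TTT
  TTTTTT
  TFTT..
  F.FTTT
Step 2: 6 trees catch fire, 6 burn out
  ...FTT
  F..TTT
  TFTTTT
  F.FT..
  ...FTT
Step 3: 6 trees catch fire, 6 burn out
  ....FT
  ...FTT
  F.FTTT
  ...F..
  ....FT
Step 4: 4 trees catch fire, 6 burn out
  .....F
  ....FT
  ...FTT
  ......
  .....F
Step 5: 2 trees catch fire, 4 burn out
  ......
  .....F
  ....FT
  ......
  ......

......
.....F
....FT
......
......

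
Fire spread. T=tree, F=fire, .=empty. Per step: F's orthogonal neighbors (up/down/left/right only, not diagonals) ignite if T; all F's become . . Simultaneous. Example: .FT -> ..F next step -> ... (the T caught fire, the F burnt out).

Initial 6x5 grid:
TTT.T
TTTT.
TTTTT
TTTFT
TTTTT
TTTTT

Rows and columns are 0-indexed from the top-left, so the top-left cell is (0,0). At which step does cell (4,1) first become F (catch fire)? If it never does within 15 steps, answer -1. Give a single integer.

Step 1: cell (4,1)='T' (+4 fires, +1 burnt)
Step 2: cell (4,1)='T' (+7 fires, +4 burnt)
Step 3: cell (4,1)='F' (+6 fires, +7 burnt)
  -> target ignites at step 3
Step 4: cell (4,1)='.' (+5 fires, +6 burnt)
Step 5: cell (4,1)='.' (+3 fires, +5 burnt)
Step 6: cell (4,1)='.' (+1 fires, +3 burnt)
Step 7: cell (4,1)='.' (+0 fires, +1 burnt)
  fire out at step 7

3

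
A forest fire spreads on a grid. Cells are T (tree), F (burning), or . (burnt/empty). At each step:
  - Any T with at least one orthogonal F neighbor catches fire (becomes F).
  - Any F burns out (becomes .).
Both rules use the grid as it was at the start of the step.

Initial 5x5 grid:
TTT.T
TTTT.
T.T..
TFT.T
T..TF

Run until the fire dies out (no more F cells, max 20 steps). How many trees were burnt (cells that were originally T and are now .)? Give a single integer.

Step 1: +4 fires, +2 burnt (F count now 4)
Step 2: +3 fires, +4 burnt (F count now 3)
Step 3: +2 fires, +3 burnt (F count now 2)
Step 4: +4 fires, +2 burnt (F count now 4)
Step 5: +1 fires, +4 burnt (F count now 1)
Step 6: +0 fires, +1 burnt (F count now 0)
Fire out after step 6
Initially T: 15, now '.': 24
Total burnt (originally-T cells now '.'): 14

Answer: 14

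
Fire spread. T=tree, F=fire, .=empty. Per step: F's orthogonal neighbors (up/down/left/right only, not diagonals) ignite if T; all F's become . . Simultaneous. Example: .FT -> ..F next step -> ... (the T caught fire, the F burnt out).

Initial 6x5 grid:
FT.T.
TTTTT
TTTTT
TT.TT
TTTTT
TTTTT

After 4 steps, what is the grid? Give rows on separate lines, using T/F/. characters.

Step 1: 2 trees catch fire, 1 burn out
  .F.T.
  FTTTT
  TTTTT
  TT.TT
  TTTTT
  TTTTT
Step 2: 2 trees catch fire, 2 burn out
  ...T.
  .FTTT
  FTTTT
  TT.TT
  TTTTT
  TTTTT
Step 3: 3 trees catch fire, 2 burn out
  ...T.
  ..FTT
  .FTTT
  FT.TT
  TTTTT
  TTTTT
Step 4: 4 trees catch fire, 3 burn out
  ...T.
  ...FT
  ..FTT
  .F.TT
  FTTTT
  TTTTT

...T.
...FT
..FTT
.F.TT
FTTTT
TTTTT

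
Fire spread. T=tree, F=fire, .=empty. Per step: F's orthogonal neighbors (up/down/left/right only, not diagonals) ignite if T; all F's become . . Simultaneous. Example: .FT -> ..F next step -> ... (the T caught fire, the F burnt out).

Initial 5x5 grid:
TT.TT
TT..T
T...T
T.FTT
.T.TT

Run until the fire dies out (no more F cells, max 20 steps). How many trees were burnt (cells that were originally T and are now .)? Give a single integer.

Step 1: +1 fires, +1 burnt (F count now 1)
Step 2: +2 fires, +1 burnt (F count now 2)
Step 3: +2 fires, +2 burnt (F count now 2)
Step 4: +1 fires, +2 burnt (F count now 1)
Step 5: +1 fires, +1 burnt (F count now 1)
Step 6: +1 fires, +1 burnt (F count now 1)
Step 7: +0 fires, +1 burnt (F count now 0)
Fire out after step 7
Initially T: 15, now '.': 18
Total burnt (originally-T cells now '.'): 8

Answer: 8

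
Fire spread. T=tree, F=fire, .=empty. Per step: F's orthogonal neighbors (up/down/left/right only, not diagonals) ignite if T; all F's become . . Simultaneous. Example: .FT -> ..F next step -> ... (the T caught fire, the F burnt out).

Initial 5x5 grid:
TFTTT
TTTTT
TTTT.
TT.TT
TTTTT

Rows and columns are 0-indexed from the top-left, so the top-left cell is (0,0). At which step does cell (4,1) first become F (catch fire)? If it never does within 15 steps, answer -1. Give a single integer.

Step 1: cell (4,1)='T' (+3 fires, +1 burnt)
Step 2: cell (4,1)='T' (+4 fires, +3 burnt)
Step 3: cell (4,1)='T' (+5 fires, +4 burnt)
Step 4: cell (4,1)='F' (+4 fires, +5 burnt)
  -> target ignites at step 4
Step 5: cell (4,1)='.' (+3 fires, +4 burnt)
Step 6: cell (4,1)='.' (+2 fires, +3 burnt)
Step 7: cell (4,1)='.' (+1 fires, +2 burnt)
Step 8: cell (4,1)='.' (+0 fires, +1 burnt)
  fire out at step 8

4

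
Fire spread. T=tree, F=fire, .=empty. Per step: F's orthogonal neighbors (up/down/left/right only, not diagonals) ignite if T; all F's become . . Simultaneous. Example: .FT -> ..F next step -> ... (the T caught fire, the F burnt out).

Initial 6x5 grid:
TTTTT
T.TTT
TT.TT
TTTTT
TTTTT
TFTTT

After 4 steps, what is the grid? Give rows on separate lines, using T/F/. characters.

Step 1: 3 trees catch fire, 1 burn out
  TTTTT
  T.TTT
  TT.TT
  TTTTT
  TFTTT
  F.FTT
Step 2: 4 trees catch fire, 3 burn out
  TTTTT
  T.TTT
  TT.TT
  TFTTT
  F.FTT
  ...FT
Step 3: 5 trees catch fire, 4 burn out
  TTTTT
  T.TTT
  TF.TT
  F.FTT
  ...FT
  ....F
Step 4: 3 trees catch fire, 5 burn out
  TTTTT
  T.TTT
  F..TT
  ...FT
  ....F
  .....

TTTTT
T.TTT
F..TT
...FT
....F
.....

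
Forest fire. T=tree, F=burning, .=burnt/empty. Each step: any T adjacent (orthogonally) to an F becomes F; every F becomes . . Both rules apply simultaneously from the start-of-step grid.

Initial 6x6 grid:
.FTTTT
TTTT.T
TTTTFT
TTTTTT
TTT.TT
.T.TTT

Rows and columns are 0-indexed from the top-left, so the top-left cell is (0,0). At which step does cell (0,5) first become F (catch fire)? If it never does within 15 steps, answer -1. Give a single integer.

Step 1: cell (0,5)='T' (+5 fires, +2 burnt)
Step 2: cell (0,5)='T' (+10 fires, +5 burnt)
Step 3: cell (0,5)='F' (+7 fires, +10 burnt)
  -> target ignites at step 3
Step 4: cell (0,5)='.' (+5 fires, +7 burnt)
Step 5: cell (0,5)='.' (+2 fires, +5 burnt)
Step 6: cell (0,5)='.' (+0 fires, +2 burnt)
  fire out at step 6

3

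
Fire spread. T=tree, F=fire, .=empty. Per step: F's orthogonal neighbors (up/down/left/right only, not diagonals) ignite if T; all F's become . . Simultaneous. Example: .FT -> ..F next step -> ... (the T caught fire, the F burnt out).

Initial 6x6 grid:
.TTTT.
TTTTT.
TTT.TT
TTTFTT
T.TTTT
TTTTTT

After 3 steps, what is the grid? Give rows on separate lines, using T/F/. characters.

Step 1: 3 trees catch fire, 1 burn out
  .TTTT.
  TTTTT.
  TTT.TT
  TTF.FT
  T.TFTT
  TTTTTT
Step 2: 7 trees catch fire, 3 burn out
  .TTTT.
  TTTTT.
  TTF.FT
  TF...F
  T.F.FT
  TTTFTT
Step 3: 8 trees catch fire, 7 burn out
  .TTTT.
  TTFTF.
  TF...F
  F.....
  T....F
  TTF.FT

.TTTT.
TTFTF.
TF...F
F.....
T....F
TTF.FT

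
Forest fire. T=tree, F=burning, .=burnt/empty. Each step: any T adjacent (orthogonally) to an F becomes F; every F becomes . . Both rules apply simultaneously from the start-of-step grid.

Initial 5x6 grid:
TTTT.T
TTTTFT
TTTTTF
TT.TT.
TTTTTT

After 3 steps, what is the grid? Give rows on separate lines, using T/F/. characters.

Step 1: 3 trees catch fire, 2 burn out
  TTTT.T
  TTTF.F
  TTTTF.
  TT.TT.
  TTTTTT
Step 2: 5 trees catch fire, 3 burn out
  TTTF.F
  TTF...
  TTTF..
  TT.TF.
  TTTTTT
Step 3: 5 trees catch fire, 5 burn out
  TTF...
  TF....
  TTF...
  TT.F..
  TTTTFT

TTF...
TF....
TTF...
TT.F..
TTTTFT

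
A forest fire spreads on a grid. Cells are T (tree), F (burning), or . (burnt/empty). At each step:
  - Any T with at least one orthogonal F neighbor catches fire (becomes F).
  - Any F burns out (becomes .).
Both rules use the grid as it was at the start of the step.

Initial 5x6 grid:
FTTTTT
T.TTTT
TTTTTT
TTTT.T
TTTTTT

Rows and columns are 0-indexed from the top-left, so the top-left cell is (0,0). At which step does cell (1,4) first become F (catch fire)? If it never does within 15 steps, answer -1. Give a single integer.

Step 1: cell (1,4)='T' (+2 fires, +1 burnt)
Step 2: cell (1,4)='T' (+2 fires, +2 burnt)
Step 3: cell (1,4)='T' (+4 fires, +2 burnt)
Step 4: cell (1,4)='T' (+5 fires, +4 burnt)
Step 5: cell (1,4)='F' (+5 fires, +5 burnt)
  -> target ignites at step 5
Step 6: cell (1,4)='.' (+4 fires, +5 burnt)
Step 7: cell (1,4)='.' (+2 fires, +4 burnt)
Step 8: cell (1,4)='.' (+2 fires, +2 burnt)
Step 9: cell (1,4)='.' (+1 fires, +2 burnt)
Step 10: cell (1,4)='.' (+0 fires, +1 burnt)
  fire out at step 10

5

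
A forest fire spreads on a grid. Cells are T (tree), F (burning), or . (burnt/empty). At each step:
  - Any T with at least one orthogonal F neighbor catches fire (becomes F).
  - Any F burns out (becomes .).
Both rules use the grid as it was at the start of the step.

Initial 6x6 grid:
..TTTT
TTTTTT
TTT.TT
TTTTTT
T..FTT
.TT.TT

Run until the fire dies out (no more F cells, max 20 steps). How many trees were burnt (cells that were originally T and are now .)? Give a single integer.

Answer: 26

Derivation:
Step 1: +2 fires, +1 burnt (F count now 2)
Step 2: +4 fires, +2 burnt (F count now 4)
Step 3: +5 fires, +4 burnt (F count now 5)
Step 4: +5 fires, +5 burnt (F count now 5)
Step 5: +7 fires, +5 burnt (F count now 7)
Step 6: +3 fires, +7 burnt (F count now 3)
Step 7: +0 fires, +3 burnt (F count now 0)
Fire out after step 7
Initially T: 28, now '.': 34
Total burnt (originally-T cells now '.'): 26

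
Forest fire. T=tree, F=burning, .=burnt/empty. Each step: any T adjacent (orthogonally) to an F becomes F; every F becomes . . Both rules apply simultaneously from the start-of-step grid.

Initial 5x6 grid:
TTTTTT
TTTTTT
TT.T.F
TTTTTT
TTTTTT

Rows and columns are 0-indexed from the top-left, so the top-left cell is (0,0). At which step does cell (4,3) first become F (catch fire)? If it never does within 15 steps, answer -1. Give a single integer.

Step 1: cell (4,3)='T' (+2 fires, +1 burnt)
Step 2: cell (4,3)='T' (+4 fires, +2 burnt)
Step 3: cell (4,3)='T' (+4 fires, +4 burnt)
Step 4: cell (4,3)='F' (+5 fires, +4 burnt)
  -> target ignites at step 4
Step 5: cell (4,3)='.' (+4 fires, +5 burnt)
Step 6: cell (4,3)='.' (+5 fires, +4 burnt)
Step 7: cell (4,3)='.' (+3 fires, +5 burnt)
Step 8: cell (4,3)='.' (+0 fires, +3 burnt)
  fire out at step 8

4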